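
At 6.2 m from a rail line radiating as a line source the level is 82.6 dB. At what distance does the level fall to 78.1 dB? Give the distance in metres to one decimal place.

17.5 m

Line-source spreading drops the level by 10·log₁₀(r₂/r₁); inverting, r₂/r₁ = 10^(ΔL/10).
r₂ = 6.2·10^((82.6−78.1)/10) = 6.2·10^(4.5/10) = 17.47 m.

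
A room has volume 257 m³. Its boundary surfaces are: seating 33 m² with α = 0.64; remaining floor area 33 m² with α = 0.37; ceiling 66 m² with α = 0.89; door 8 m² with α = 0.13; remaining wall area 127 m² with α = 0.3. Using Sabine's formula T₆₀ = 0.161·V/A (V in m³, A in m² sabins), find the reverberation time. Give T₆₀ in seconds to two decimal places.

0.32 s

Summing Sᵢαᵢ: 33·0.64 + 33·0.37 + 66·0.89 + 8·0.13 + 127·0.3 = 131.21 m².
T₆₀ = 0.161 × 257 / 131.21 = 0.315 s.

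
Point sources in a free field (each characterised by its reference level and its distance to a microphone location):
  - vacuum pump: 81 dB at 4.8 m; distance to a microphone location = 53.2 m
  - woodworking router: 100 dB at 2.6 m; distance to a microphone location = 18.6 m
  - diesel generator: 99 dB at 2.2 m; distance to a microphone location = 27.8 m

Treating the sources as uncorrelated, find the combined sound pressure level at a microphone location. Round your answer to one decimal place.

83.9 dB

Apply inverse-square spreading to bring every level to the receiver, then sum 10^(L/10).
vacuum pump: 81 − 20·log₁₀(53.2/4.8) = 81 − 20.89 = 60.11 dB.
woodworking router: 100 − 20·log₁₀(18.6/2.6) = 100 − 17.09 = 82.91 dB.
diesel generator: 99 − 20·log₁₀(27.8/2.2) = 99 − 22.03 = 76.97 dB.
Σ 10^(L/10) = 2.462e+08 → L_total = 10·log₁₀(2.462e+08) = 83.91 dB.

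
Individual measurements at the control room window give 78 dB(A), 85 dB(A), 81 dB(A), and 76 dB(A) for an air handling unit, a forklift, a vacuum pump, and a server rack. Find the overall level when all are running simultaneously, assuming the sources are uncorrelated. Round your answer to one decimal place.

87.4 dB(A)

Incoherent sources combine by intensity addition: L_total = 10·log₁₀(Σ 10^(L_i/10)).
Σ 10^(L/10) = 10^(78/10) + 10^(85/10) + 10^(81/10) + 10^(76/10) = 5.450e+08.
L_total = 10·log₁₀(5.450e+08) = 87.36 dB(A).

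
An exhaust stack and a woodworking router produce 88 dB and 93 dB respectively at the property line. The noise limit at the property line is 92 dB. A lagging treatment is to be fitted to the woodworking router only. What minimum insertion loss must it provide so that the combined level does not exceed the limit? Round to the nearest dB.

Fixed contribution from the other source: Σ 10^(L/10) = 10^(88/10) = 6.310e+08 (88.00 dB).
The limit corresponds to 10^(92/10) = 1.585e+09; subtracting the fixed part leaves 9.539e+08 for the woodworking router, i.e. 89.80 dB.
So the woodworking router must be reduced from 93 to 89.80 dB: IL = 3.20 dB.

3 dB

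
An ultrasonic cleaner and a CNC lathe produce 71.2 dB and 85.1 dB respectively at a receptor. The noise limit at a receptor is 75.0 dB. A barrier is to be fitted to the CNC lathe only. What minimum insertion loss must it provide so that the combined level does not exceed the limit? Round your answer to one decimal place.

12.4 dB

The untreated sources together contribute 10^(71.2/10) = 1.318e+07, i.e. 71.20 dB.
To meet 75.0 dB overall, the treated CNC lathe may contribute at most 10^(75.0/10) − 1.318e+07 = 1.844e+07, i.e. 72.66 dB.
Required insertion loss = 85.1 − 72.66 = 12.44 dB.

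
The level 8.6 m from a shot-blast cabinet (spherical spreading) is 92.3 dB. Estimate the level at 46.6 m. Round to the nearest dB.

78 dB

Point-source attenuation: ΔL = 20·log₁₀(r₂/r₁) = 20·log₁₀(46.6/8.6) = 14.678 dB.
L₂ = 92.3 − 20·log₁₀(46.6/8.6) = 92.3 − 14.678 = 77.62 dB.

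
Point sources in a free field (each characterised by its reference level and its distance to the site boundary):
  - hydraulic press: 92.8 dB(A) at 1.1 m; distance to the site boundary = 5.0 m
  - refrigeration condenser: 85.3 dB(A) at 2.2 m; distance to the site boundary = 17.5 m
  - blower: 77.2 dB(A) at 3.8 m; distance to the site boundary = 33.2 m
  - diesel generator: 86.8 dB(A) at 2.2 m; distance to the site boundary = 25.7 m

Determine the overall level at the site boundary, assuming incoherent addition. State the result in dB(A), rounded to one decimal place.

80.1 dB(A)

First find each source's level at the receiver (point-source: −20·log₁₀(r/r_ref)), then combine on an intensity basis.
hydraulic press: 92.8 − 20·log₁₀(5.0/1.1) = 92.8 − 13.15 = 79.65 dB(A).
refrigeration condenser: 85.3 − 20·log₁₀(17.5/2.2) = 85.3 − 18.01 = 67.29 dB(A).
blower: 77.2 − 20·log₁₀(33.2/3.8) = 77.2 − 18.83 = 58.37 dB(A).
diesel generator: 86.8 − 20·log₁₀(25.7/2.2) = 86.8 − 21.35 = 65.45 dB(A).
Σ 10^(L/10) = 1.018e+08 → L_total = 10·log₁₀(1.018e+08) = 80.08 dB(A).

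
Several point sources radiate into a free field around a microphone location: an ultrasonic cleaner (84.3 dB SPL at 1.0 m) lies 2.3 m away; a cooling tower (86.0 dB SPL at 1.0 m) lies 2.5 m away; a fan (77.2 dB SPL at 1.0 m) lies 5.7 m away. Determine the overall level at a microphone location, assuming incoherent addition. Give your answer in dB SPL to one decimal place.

80.7 dB SPL

Propagate each source to the receiver with L = L_ref − 20·log₁₀(r/r_ref), then add intensities.
ultrasonic cleaner: 84.3 − 20·log₁₀(2.3/1.0) = 84.3 − 7.23 = 77.07 dB SPL.
cooling tower: 86.0 − 20·log₁₀(2.5/1.0) = 86.0 − 7.96 = 78.04 dB SPL.
fan: 77.2 − 20·log₁₀(5.7/1.0) = 77.2 − 15.12 = 62.08 dB SPL.
Σ 10^(L/10) = 1.162e+08 → L_total = 10·log₁₀(1.162e+08) = 80.65 dB SPL.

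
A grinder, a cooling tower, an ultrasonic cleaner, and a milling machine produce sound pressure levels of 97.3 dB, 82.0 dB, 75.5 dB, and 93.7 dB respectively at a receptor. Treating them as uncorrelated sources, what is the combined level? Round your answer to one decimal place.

99.0 dB

For uncorrelated sources the intensities add, so convert each level to linear form, sum, and take 10·log₁₀ of the total.
Σ 10^(L/10) = 10^(97.3/10) + 10^(82.0/10) + 10^(75.5/10) + 10^(93.7/10) = 7.909e+09.
L_total = 10·log₁₀(7.909e+09) = 98.98 dB.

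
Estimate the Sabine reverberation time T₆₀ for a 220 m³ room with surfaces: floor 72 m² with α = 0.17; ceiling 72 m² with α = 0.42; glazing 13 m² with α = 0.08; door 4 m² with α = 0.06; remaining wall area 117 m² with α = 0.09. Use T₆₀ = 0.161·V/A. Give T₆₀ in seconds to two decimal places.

0.65 s

Summing Sᵢαᵢ: 72·0.17 + 72·0.42 + 13·0.08 + 4·0.06 + 117·0.09 = 54.29 m².
T₆₀ = 0.161·V/A = 0.161·220/54.29 = 0.652 s.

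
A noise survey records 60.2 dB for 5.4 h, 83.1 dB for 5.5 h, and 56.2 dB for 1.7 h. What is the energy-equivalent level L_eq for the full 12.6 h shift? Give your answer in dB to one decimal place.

79.5 dB

L_eq = 10·log₁₀[(1/T)·Σ tᵢ·10^(Lᵢ/10)] with T = 12.6 h.
Σ tᵢ·10^(Lᵢ/10) = 5.4·10^(60.2/10) + 5.5·10^(83.1/10) + 1.7·10^(56.2/10) = 1.129e+09.
L_eq = 10·log₁₀(1.129e+09/12.6) = 79.52 dB.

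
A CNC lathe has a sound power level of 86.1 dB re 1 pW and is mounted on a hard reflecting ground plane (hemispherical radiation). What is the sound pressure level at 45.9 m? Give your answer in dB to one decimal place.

44.9 dB

The power spreads over a hemisphere of area 2π·r², so L_p = L_w − 10·log₁₀(2π·r²).
2π·r² = 1.324e+04 m², 10·log₁₀ of that is 41.218 dB.
L_p = 86.1 − 41.218 = 44.88 dB.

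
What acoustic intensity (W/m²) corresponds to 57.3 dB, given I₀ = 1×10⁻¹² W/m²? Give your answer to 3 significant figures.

L = 10·log₁₀(I/I₀) ⇒ I = I₀·10^(L/10) = 10⁻¹² × 10^5.73.

5.37e-07 W/m²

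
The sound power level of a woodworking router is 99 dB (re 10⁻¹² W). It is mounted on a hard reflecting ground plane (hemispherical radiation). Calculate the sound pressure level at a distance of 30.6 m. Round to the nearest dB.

61 dB

L_p = L_w − 10·log₁₀(2π·r²) with r = 30.6 m.
2π·r² = 5883 m², 10·log₁₀ of that is 37.696 dB.
L_p = 99 − 37.696 = 61.30 dB.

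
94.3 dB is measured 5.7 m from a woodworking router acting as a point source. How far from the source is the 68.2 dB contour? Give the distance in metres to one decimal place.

115.0 m

For a point source L₁ − L₂ = 20·log₁₀(r₂/r₁), so r₂ = r₁·10^((L₁−L₂)/20).
r₂ = 5.7·10^((94.3−68.2)/20) = 5.7·10^(26.1/20) = 115.05 m.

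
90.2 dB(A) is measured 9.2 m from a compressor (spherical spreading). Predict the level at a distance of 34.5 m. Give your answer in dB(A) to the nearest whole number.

79 dB(A)

For a point source, L₂ = L₁ − 20·log₁₀(r₂/r₁).
L₂ = 90.2 − 20·log₁₀(34.5/9.2) = 90.2 − 11.481 = 78.72 dB(A).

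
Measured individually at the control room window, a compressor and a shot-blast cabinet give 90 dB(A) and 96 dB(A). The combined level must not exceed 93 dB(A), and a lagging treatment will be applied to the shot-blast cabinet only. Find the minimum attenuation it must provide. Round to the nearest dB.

6 dB

Fixed contribution from the other source: Σ 10^(L/10) = 10^(90/10) = 1.000e+09 (90.00 dB(A)).
The limit corresponds to 10^(93/10) = 1.995e+09; subtracting the fixed part leaves 9.953e+08 for the shot-blast cabinet, i.e. 89.98 dB(A).
So the shot-blast cabinet must be reduced from 96 to 89.98 dB(A): IL = 6.02 dB.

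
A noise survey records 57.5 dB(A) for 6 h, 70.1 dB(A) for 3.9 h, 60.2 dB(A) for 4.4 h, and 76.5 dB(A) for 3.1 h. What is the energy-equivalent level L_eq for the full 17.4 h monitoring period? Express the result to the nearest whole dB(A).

Weight each interval's intensity by its duration and average over T = 17.4 h:
Σ tᵢ·10^(Lᵢ/10) = 6·10^(57.5/10) + 3.9·10^(70.1/10) + 4.4·10^(60.2/10) + 3.1·10^(76.5/10) = 1.864e+08.
L_eq = 10·log₁₀(1.864e+08/17.4) = 70.30 dB(A).

70 dB(A)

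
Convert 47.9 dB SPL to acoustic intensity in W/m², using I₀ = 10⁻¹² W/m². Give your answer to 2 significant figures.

I/I₀ = 10^(47.9/10) = 6.166e+04, so I = 6.166e+04 × 10⁻¹² W/m².

6.2e-08 W/m²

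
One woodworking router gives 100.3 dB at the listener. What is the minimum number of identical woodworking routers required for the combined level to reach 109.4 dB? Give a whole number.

The shortfall is 109.4 − 100.3 = 9.1 dB, and N units add 10·log₁₀ N, so need 10·log₁₀ N ≥ 9.1.
N ≥ 10^(9.1/10) = 8.128, so N = 9.

9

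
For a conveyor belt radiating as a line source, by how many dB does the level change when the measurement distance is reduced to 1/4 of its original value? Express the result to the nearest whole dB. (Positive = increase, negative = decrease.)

Line-source spreading: ΔL = −10·log₁₀(r₂/r₁).
ΔL = −10·log₁₀(0.25) = +6.02 dB.

+6 dB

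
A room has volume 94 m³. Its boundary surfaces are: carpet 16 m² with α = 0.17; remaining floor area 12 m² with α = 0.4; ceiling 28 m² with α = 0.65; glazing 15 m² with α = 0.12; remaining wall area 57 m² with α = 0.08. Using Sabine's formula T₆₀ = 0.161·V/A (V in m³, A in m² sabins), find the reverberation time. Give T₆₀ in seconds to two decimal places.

0.47 s

A = Σ Sᵢαᵢ = 16·0.17 + 12·0.4 + 28·0.65 + 15·0.12 + 57·0.08 = 32.08 m².
T₆₀ = 0.161 × 94 / 32.08 = 0.472 s.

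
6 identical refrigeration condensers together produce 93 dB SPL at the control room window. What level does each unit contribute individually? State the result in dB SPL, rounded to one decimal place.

6 equal contributions raise the level by 10·log₁₀ 6 = 7.782 dB, so each unit alone gives 93 − 7.782.

85.2 dB SPL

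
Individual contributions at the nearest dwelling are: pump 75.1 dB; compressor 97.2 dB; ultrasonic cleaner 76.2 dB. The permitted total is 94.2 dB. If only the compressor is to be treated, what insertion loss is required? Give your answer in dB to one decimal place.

The untreated sources together contribute 10^(75.1/10) + 10^(76.2/10) = 7.405e+07, i.e. 78.70 dB.
To meet 94.2 dB overall, the treated compressor may contribute at most 10^(94.2/10) − 7.405e+07 = 2.556e+09, i.e. 94.08 dB.
Required insertion loss = 97.2 − 94.08 = 3.12 dB.

3.1 dB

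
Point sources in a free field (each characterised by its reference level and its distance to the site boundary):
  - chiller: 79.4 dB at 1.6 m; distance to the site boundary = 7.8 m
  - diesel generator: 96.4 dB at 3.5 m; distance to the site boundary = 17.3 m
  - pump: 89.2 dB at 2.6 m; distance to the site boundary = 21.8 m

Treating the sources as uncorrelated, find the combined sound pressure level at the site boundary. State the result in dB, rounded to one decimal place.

82.9 dB

Propagate each source to the receiver with L = L_ref − 20·log₁₀(r/r_ref), then add intensities.
chiller: 79.4 − 20·log₁₀(7.8/1.6) = 79.4 − 13.76 = 65.64 dB.
diesel generator: 96.4 − 20·log₁₀(17.3/3.5) = 96.4 − 13.88 = 82.52 dB.
pump: 89.2 − 20·log₁₀(21.8/2.6) = 89.2 − 18.47 = 70.73 dB.
Σ 10^(L/10) = 1.942e+08 → L_total = 10·log₁₀(1.942e+08) = 82.88 dB.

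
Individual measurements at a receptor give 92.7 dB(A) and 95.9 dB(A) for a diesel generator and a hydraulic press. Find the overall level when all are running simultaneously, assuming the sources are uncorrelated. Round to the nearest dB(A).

98 dB(A)

For uncorrelated sources the intensities add, so convert each level to linear form, sum, and take 10·log₁₀ of the total.
Σ 10^(L/10) = 10^(92.7/10) + 10^(95.9/10) = 5.753e+09.
L_total = 10·log₁₀(5.753e+09) = 97.60 dB(A).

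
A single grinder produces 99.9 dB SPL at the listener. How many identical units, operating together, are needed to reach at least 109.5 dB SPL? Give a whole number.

N identical sources give L₁ + 10·log₁₀ N, so require 10·log₁₀ N ≥ 109.5 − 99.9 = 9.6 dB.
N ≥ 10^(9.6/10) = 9.120, so N = 10.

10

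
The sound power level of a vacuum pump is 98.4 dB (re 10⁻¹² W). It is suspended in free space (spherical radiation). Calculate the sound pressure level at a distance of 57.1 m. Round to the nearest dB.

52 dB

The power spreads over a sphere of area 4π·r², so L_p = L_w − 10·log₁₀(4π·r²).
4π·r² = 4.097e+04 m², 10·log₁₀ of that is 46.125 dB.
L_p = 98.4 − 46.125 = 52.28 dB.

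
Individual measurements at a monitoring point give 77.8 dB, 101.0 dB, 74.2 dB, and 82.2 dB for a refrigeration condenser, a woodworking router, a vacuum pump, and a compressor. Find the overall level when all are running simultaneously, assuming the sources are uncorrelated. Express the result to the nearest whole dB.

101 dB

Incoherent sources combine by intensity addition: L_total = 10·log₁₀(Σ 10^(L_i/10)).
Σ 10^(L/10) = 10^(77.8/10) + 10^(101.0/10) + 10^(74.2/10) + 10^(82.2/10) = 1.284e+10.
L_total = 10·log₁₀(1.284e+10) = 101.09 dB.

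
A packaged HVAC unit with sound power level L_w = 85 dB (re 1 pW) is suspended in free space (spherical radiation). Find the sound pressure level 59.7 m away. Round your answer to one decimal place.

38.5 dB

Free-field spherical radiation: L_p = L_w − 10·log₁₀(4π·r²), r = 59.7 m.
4π·r² = 4.479e+04 m², 10·log₁₀ of that is 46.512 dB.
L_p = 85 − 46.512 = 38.49 dB.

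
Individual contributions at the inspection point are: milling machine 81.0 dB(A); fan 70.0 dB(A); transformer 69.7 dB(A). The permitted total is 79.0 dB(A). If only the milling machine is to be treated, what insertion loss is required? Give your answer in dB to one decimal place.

Fixed contribution from the other sources: Σ 10^(L/10) = 10^(70.0/10) + 10^(69.7/10) = 1.933e+07 (72.86 dB(A)).
The limit corresponds to 10^(79.0/10) = 7.943e+07; subtracting the fixed part leaves 6.010e+07 for the milling machine, i.e. 77.79 dB(A).
So the milling machine must be reduced from 81.0 to 77.79 dB(A): IL = 3.21 dB.

3.2 dB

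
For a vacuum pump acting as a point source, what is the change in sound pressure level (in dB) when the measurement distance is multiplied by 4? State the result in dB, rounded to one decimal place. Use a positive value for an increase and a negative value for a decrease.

With spherical spreading the level changes by −20·log₁₀(r₂/r₁).
ΔL = −20·log₁₀(4) = -12.04 dB.

-12.0 dB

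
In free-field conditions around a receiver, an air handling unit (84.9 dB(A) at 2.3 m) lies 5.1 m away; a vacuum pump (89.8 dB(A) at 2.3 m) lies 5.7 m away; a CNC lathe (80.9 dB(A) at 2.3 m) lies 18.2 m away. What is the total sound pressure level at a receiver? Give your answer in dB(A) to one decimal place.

83.4 dB(A)

First find each source's level at the receiver (point-source: −20·log₁₀(r/r_ref)), then combine on an intensity basis.
air handling unit: 84.9 − 20·log₁₀(5.1/2.3) = 84.9 − 6.92 = 77.98 dB(A).
vacuum pump: 89.8 − 20·log₁₀(5.7/2.3) = 89.8 − 7.88 = 81.92 dB(A).
CNC lathe: 80.9 − 20·log₁₀(18.2/2.3) = 80.9 − 17.97 = 62.93 dB(A).
Σ 10^(L/10) = 2.203e+08 → L_total = 10·log₁₀(2.203e+08) = 83.43 dB(A).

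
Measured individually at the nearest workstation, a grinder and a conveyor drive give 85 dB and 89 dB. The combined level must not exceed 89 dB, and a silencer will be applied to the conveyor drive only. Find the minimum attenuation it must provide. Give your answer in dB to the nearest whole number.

Everything except the conveyor drive sums to 10^(85/10) = 3.162e+08 in linear terms, 85.00 dB.
To meet 89 dB overall, the treated conveyor drive may contribute at most 10^(89/10) − 3.162e+08 = 4.781e+08, i.e. 86.80 dB.
So the conveyor drive must be reduced from 89 to 86.80 dB: IL = 2.20 dB.

2 dB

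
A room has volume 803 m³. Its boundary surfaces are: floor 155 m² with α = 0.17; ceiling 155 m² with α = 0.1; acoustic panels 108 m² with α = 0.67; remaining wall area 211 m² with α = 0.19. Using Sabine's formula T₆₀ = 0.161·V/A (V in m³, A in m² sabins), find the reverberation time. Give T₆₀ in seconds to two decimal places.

0.84 s

A = Σ Sᵢαᵢ = 155·0.17 + 155·0.1 + 108·0.67 + 211·0.19 = 154.30 m².
T₆₀ = 0.161 × 803 / 154.30 = 0.838 s.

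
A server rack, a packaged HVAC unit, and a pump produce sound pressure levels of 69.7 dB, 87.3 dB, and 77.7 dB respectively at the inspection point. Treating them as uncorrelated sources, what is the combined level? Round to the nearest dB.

For uncorrelated sources the intensities add, so convert each level to linear form, sum, and take 10·log₁₀ of the total.
Σ 10^(L/10) = 10^(69.7/10) + 10^(87.3/10) + 10^(77.7/10) = 6.052e+08.
L_total = 10·log₁₀(6.052e+08) = 87.82 dB.

88 dB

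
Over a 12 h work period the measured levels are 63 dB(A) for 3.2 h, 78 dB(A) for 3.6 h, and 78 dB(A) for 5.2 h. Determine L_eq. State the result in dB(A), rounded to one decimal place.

76.7 dB(A)

L_eq = 10·log₁₀[(1/T)·Σ tᵢ·10^(Lᵢ/10)] with T = 12 h.
Σ tᵢ·10^(Lᵢ/10) = 3.2·10^(63/10) + 3.6·10^(78/10) + 5.2·10^(78/10) = 5.616e+08.
L_eq = 10·log₁₀(5.616e+08/12) = 76.70 dB(A).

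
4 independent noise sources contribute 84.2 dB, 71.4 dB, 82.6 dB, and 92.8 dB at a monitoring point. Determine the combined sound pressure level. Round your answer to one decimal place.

Incoherent sources combine by intensity addition: L_total = 10·log₁₀(Σ 10^(L_i/10)).
Σ 10^(L/10) = 10^(84.2/10) + 10^(71.4/10) + 10^(82.6/10) + 10^(92.8/10) = 2.364e+09.
L_total = 10·log₁₀(2.364e+09) = 93.74 dB.

93.7 dB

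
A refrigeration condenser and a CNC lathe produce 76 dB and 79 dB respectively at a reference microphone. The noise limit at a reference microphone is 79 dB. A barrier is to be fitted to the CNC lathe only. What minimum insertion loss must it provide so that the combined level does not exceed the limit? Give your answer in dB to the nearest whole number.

3 dB

The untreated sources together contribute 10^(76/10) = 3.981e+07, i.e. 76.00 dB.
To meet 79 dB overall, the treated CNC lathe may contribute at most 10^(79/10) − 3.981e+07 = 3.962e+07, i.e. 75.98 dB.
Required insertion loss = 79 − 75.98 = 3.02 dB.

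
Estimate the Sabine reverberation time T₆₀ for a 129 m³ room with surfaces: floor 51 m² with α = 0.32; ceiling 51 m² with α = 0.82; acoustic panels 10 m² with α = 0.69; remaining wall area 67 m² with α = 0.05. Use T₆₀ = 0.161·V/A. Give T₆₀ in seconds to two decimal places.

0.30 s

Total absorption A = 51·0.32 + 51·0.82 + 10·0.69 + 67·0.05 = 68.39 m² sabins.
T₆₀ = 0.161·V/A = 0.161·129/68.39 = 0.304 s.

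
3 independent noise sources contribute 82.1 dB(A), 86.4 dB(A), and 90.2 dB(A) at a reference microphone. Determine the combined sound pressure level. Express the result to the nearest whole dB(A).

Incoherent sources combine by intensity addition: L_total = 10·log₁₀(Σ 10^(L_i/10)).
Σ 10^(L/10) = 10^(82.1/10) + 10^(86.4/10) + 10^(90.2/10) = 1.646e+09.
L_total = 10·log₁₀(1.646e+09) = 92.16 dB(A).

92 dB(A)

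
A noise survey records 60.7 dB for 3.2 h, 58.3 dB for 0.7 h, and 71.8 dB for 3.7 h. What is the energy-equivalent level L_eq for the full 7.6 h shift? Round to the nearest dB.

69 dB

Weight each interval's intensity by its duration and average over T = 7.6 h:
Σ tᵢ·10^(Lᵢ/10) = 3.2·10^(60.7/10) + 0.7·10^(58.3/10) + 3.7·10^(71.8/10) = 6.023e+07.
L_eq = 10·log₁₀(6.023e+07/7.6) = 68.99 dB.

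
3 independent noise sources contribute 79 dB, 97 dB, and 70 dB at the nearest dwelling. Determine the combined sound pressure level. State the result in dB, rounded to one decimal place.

Incoherent sources combine by intensity addition: L_total = 10·log₁₀(Σ 10^(L_i/10)).
Σ 10^(L/10) = 10^(79/10) + 10^(97/10) + 10^(70/10) = 5.101e+09.
L_total = 10·log₁₀(5.101e+09) = 97.08 dB.

97.1 dB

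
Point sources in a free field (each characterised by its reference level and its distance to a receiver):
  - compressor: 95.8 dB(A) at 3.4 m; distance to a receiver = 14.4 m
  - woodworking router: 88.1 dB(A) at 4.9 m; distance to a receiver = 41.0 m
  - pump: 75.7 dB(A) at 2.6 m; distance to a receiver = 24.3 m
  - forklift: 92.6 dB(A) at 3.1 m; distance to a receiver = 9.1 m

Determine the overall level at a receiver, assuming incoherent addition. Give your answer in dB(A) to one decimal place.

86.4 dB(A)

Propagate each source to the receiver with L = L_ref − 20·log₁₀(r/r_ref), then add intensities.
compressor: 95.8 − 20·log₁₀(14.4/3.4) = 95.8 − 12.54 = 83.26 dB(A).
woodworking router: 88.1 − 20·log₁₀(41.0/4.9) = 88.1 − 18.45 = 69.65 dB(A).
pump: 75.7 − 20·log₁₀(24.3/2.6) = 75.7 − 19.41 = 56.29 dB(A).
forklift: 92.6 − 20·log₁₀(9.1/3.1) = 92.6 − 9.35 = 83.25 dB(A).
Σ 10^(L/10) = 4.328e+08 → L_total = 10·log₁₀(4.328e+08) = 86.36 dB(A).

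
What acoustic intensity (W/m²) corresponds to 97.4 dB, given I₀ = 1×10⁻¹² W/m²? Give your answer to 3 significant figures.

0.00550 W/m²

I = I₀·10^(L/10) = 10⁻¹² × 10^(97.4/10) = 10^(-2.260).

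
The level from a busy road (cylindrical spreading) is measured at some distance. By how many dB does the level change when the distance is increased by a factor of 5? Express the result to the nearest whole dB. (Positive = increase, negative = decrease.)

-7 dB

A line source loses 3 dB per doubling of distance; generally ΔL = −10·log₁₀(r₂/r₁).
ΔL = −10·log₁₀(5) = -6.99 dB.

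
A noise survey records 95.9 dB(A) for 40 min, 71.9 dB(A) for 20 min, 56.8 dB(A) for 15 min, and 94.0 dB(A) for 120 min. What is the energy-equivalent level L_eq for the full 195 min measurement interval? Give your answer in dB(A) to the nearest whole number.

Weight each interval's intensity by its duration and average over T = 195 min:
Σ tᵢ·10^(Lᵢ/10) = 40·10^(95.9/10) + 20·10^(71.9/10) + 15·10^(56.8/10) + 120·10^(94.0/10) = 4.574e+11.
L_eq = 10·log₁₀(4.574e+11/195) = 93.70 dB(A).

94 dB(A)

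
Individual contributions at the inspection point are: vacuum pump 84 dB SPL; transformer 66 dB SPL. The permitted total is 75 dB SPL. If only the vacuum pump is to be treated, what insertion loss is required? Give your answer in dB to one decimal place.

Fixed contribution from the other source: Σ 10^(L/10) = 10^(66/10) = 3.981e+06 (66.00 dB SPL).
To meet 75 dB SPL overall, the treated vacuum pump may contribute at most 10^(75/10) − 3.981e+06 = 2.764e+07, i.e. 74.42 dB SPL.
Required insertion loss = 84 − 74.42 = 9.58 dB.

9.6 dB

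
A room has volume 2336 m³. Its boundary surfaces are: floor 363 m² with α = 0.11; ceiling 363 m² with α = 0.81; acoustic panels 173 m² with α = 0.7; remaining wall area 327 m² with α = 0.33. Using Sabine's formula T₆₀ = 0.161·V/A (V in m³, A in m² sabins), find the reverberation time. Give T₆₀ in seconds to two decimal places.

A = Σ Sᵢαᵢ = 363·0.11 + 363·0.81 + 173·0.7 + 327·0.33 = 562.97 m².
T₆₀ = 0.161·V/A = 0.161·2336/562.97 = 0.668 s.

0.67 s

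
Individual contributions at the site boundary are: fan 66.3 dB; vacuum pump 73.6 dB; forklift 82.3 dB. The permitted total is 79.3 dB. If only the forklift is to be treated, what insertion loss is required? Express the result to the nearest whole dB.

5 dB

The untreated sources together contribute 10^(66.3/10) + 10^(73.6/10) = 2.717e+07, i.e. 74.34 dB.
To meet 79.3 dB overall, the treated forklift may contribute at most 10^(79.3/10) − 2.717e+07 = 5.794e+07, i.e. 77.63 dB.
So the forklift must be reduced from 82.3 to 77.63 dB: IL = 4.67 dB.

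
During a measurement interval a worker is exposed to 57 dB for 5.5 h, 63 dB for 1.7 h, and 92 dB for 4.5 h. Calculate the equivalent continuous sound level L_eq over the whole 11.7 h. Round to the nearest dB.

The energy average is taken in the linear domain: L_eq = 10·log₁₀[(Σ tᵢ·10^(Lᵢ/10))/T], T = 11.7 h.
Σ tᵢ·10^(Lᵢ/10) = 5.5·10^(57/10) + 1.7·10^(63/10) + 4.5·10^(92/10) = 7.138e+09.
L_eq = 10·log₁₀(7.138e+09/11.7) = 87.85 dB.

88 dB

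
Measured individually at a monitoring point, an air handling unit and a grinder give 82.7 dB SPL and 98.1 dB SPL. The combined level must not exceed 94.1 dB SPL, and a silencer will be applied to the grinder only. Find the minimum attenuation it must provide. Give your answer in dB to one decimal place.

4.3 dB

Everything except the grinder sums to 10^(82.7/10) = 1.862e+08 in linear terms, 82.70 dB SPL.
To meet 94.1 dB SPL overall, the treated grinder may contribute at most 10^(94.1/10) − 1.862e+08 = 2.384e+09, i.e. 93.77 dB SPL.
So the grinder must be reduced from 98.1 to 93.77 dB SPL: IL = 4.33 dB.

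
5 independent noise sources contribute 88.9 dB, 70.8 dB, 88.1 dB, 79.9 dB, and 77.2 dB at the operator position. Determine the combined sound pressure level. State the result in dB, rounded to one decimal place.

92.0 dB

For uncorrelated sources the intensities add, so convert each level to linear form, sum, and take 10·log₁₀ of the total.
Σ 10^(L/10) = 10^(88.9/10) + 10^(70.8/10) + 10^(88.1/10) + 10^(79.9/10) + 10^(77.2/10) = 1.584e+09.
L_total = 10·log₁₀(1.584e+09) = 92.00 dB.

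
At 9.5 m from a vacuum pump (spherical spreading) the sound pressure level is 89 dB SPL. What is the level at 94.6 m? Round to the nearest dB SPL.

69 dB SPL

Point-source attenuation: ΔL = 20·log₁₀(r₂/r₁) = 20·log₁₀(94.6/9.5) = 19.963 dB.
L₂ = 89 − 20·log₁₀(94.6/9.5) = 89 − 19.963 = 69.04 dB SPL.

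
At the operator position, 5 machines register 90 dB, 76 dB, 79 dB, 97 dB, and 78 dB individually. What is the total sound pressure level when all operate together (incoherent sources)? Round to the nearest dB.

98 dB

For uncorrelated sources the intensities add, so convert each level to linear form, sum, and take 10·log₁₀ of the total.
Σ 10^(L/10) = 10^(90/10) + 10^(76/10) + 10^(79/10) + 10^(97/10) + 10^(78/10) = 6.194e+09.
L_total = 10·log₁₀(6.194e+09) = 97.92 dB.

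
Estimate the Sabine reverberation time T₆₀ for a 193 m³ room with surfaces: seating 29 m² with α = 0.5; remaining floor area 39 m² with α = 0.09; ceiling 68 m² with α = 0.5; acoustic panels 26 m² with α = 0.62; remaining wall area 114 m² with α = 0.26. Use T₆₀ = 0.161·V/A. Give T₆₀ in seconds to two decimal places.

A = Σ Sᵢαᵢ = 29·0.5 + 39·0.09 + 68·0.5 + 26·0.62 + 114·0.26 = 97.77 m².
T₆₀ = 0.161 × 193 / 97.77 = 0.318 s.

0.32 s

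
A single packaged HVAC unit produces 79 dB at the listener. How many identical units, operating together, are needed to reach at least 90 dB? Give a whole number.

The shortfall is 90 − 79 = 11.0 dB, and N units add 10·log₁₀ N, so need 10·log₁₀ N ≥ 11.0.
N ≥ 10^(11.0/10) = 12.589, so N = 13.

13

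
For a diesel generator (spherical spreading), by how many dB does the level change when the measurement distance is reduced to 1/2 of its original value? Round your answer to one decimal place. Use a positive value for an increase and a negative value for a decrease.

+6.0 dB

With spherical spreading the level changes by −20·log₁₀(r₂/r₁).
ΔL = −20·log₁₀(0.5) = +6.02 dB.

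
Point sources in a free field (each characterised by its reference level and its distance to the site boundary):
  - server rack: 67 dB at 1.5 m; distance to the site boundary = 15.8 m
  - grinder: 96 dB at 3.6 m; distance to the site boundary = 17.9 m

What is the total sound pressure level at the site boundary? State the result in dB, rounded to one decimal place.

Propagate each source to the receiver with L = L_ref − 20·log₁₀(r/r_ref), then add intensities.
server rack: 67 − 20·log₁₀(15.8/1.5) = 67 − 20.45 = 46.55 dB.
grinder: 96 − 20·log₁₀(17.9/3.6) = 96 − 13.93 = 82.07 dB.
Σ 10^(L/10) = 1.611e+08 → L_total = 10·log₁₀(1.611e+08) = 82.07 dB.

82.1 dB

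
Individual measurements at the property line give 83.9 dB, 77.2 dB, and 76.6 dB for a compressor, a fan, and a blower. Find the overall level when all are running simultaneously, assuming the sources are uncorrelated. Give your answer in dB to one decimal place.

85.4 dB

For uncorrelated sources the intensities add, so convert each level to linear form, sum, and take 10·log₁₀ of the total.
Σ 10^(L/10) = 10^(83.9/10) + 10^(77.2/10) + 10^(76.6/10) = 3.437e+08.
L_total = 10·log₁₀(3.437e+08) = 85.36 dB.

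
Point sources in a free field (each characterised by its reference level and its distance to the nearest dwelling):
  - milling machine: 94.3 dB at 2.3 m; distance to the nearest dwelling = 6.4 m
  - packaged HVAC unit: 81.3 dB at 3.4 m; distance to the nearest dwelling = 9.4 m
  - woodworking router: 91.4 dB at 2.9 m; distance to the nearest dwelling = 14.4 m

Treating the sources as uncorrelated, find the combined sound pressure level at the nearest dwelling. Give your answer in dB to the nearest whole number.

86 dB

Propagate each source to the receiver with L = L_ref − 20·log₁₀(r/r_ref), then add intensities.
milling machine: 94.3 − 20·log₁₀(6.4/2.3) = 94.3 − 8.89 = 85.41 dB.
packaged HVAC unit: 81.3 − 20·log₁₀(9.4/3.4) = 81.3 − 8.83 = 72.47 dB.
woodworking router: 91.4 − 20·log₁₀(14.4/2.9) = 91.4 − 13.92 = 77.48 dB.
Σ 10^(L/10) = 4.212e+08 → L_total = 10·log₁₀(4.212e+08) = 86.25 dB.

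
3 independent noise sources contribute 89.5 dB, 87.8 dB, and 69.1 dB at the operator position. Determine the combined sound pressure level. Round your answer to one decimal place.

91.8 dB

Incoherent sources combine by intensity addition: L_total = 10·log₁₀(Σ 10^(L_i/10)).
Σ 10^(L/10) = 10^(89.5/10) + 10^(87.8/10) + 10^(69.1/10) = 1.502e+09.
L_total = 10·log₁₀(1.502e+09) = 91.77 dB.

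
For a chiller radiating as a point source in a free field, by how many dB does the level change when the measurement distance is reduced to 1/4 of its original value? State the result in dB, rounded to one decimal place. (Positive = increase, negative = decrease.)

+12.0 dB

Point-source spreading: ΔL = −20·log₁₀(r₂/r₁).
ΔL = −20·log₁₀(0.25) = +12.04 dB.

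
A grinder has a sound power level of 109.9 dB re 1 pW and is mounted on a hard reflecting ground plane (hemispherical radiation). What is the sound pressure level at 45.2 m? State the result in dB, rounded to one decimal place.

68.8 dB

The power spreads over a hemisphere of area 2π·r², so L_p = L_w − 10·log₁₀(2π·r²).
2π·r² = 1.284e+04 m², 10·log₁₀ of that is 41.085 dB.
L_p = 109.9 − 41.085 = 68.82 dB.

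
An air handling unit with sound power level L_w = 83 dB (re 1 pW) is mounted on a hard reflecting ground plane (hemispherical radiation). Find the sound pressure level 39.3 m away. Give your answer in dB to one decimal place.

The power spreads over a hemisphere of area 2π·r², so L_p = L_w − 10·log₁₀(2π·r²).
2π·r² = 9704 m², 10·log₁₀ of that is 39.870 dB.
L_p = 83 − 39.870 = 43.13 dB.

43.1 dB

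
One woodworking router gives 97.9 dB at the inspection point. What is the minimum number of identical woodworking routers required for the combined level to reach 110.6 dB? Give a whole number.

19

N identical sources give L₁ + 10·log₁₀ N, so require 10·log₁₀ N ≥ 110.6 − 97.9 = 12.7 dB.
N ≥ 10^(12.7/10) = 18.621, so N = 19.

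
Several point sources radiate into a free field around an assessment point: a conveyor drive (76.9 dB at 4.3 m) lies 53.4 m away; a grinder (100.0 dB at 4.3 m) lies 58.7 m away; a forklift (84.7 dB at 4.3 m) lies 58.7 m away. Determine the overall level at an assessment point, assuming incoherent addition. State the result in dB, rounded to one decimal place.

Propagate each source to the receiver with L = L_ref − 20·log₁₀(r/r_ref), then add intensities.
conveyor drive: 76.9 − 20·log₁₀(53.4/4.3) = 76.9 − 21.88 = 55.02 dB.
grinder: 100.0 − 20·log₁₀(58.7/4.3) = 100.0 − 22.70 = 77.30 dB.
forklift: 84.7 − 20·log₁₀(58.7/4.3) = 84.7 − 22.70 = 62.00 dB.
Σ 10^(L/10) = 5.556e+07 → L_total = 10·log₁₀(5.556e+07) = 77.45 dB.

77.4 dB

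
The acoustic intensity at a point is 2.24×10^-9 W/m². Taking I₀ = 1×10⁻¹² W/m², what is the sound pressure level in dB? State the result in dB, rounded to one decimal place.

Dividing by I₀ shifts the exponent by 12: I/I₀ = 2.24×10^3.
L = 10·(0.3502 + 3) = 33.50 dB.

33.5 dB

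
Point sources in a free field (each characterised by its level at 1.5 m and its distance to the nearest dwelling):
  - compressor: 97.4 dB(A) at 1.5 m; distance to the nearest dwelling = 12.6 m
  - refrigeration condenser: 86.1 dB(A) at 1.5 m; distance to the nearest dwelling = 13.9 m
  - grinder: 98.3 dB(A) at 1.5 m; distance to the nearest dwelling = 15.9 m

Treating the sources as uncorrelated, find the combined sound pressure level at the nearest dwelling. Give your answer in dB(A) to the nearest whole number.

82 dB(A)

Propagate each source to the receiver with L = L_ref − 20·log₁₀(r/r_ref), then add intensities.
compressor: 97.4 − 20·log₁₀(12.6/1.5) = 97.4 − 18.49 = 78.91 dB(A).
refrigeration condenser: 86.1 − 20·log₁₀(13.9/1.5) = 86.1 − 19.34 = 66.76 dB(A).
grinder: 98.3 − 20·log₁₀(15.9/1.5) = 98.3 − 20.51 = 77.79 dB(A).
Σ 10^(L/10) = 1.428e+08 → L_total = 10·log₁₀(1.428e+08) = 81.55 dB(A).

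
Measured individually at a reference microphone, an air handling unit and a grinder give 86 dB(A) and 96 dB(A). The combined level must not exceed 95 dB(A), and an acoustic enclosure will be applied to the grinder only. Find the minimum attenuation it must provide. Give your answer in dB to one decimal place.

The untreated sources together contribute 10^(86/10) = 3.981e+08, i.e. 86.00 dB(A).
The limit corresponds to 10^(95/10) = 3.162e+09; subtracting the fixed part leaves 2.764e+09 for the grinder, i.e. 94.42 dB(A).
Required insertion loss = 96 − 94.42 = 1.58 dB.

1.6 dB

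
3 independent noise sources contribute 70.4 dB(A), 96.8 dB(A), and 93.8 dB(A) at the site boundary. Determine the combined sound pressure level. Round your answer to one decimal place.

Incoherent sources combine by intensity addition: L_total = 10·log₁₀(Σ 10^(L_i/10)).
Σ 10^(L/10) = 10^(70.4/10) + 10^(96.8/10) + 10^(93.8/10) = 7.196e+09.
L_total = 10·log₁₀(7.196e+09) = 98.57 dB(A).

98.6 dB(A)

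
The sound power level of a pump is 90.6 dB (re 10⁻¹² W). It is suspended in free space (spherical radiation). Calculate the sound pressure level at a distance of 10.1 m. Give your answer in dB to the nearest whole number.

Free-field spherical radiation: L_p = L_w − 10·log₁₀(4π·r²), r = 10.1 m.
4π·r² = 1282 m², 10·log₁₀ of that is 31.079 dB.
L_p = 90.6 − 31.079 = 59.52 dB.

60 dB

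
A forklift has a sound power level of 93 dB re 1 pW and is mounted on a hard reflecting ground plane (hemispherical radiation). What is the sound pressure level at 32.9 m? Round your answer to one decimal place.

54.7 dB

The power spreads over a hemisphere of area 2π·r², so L_p = L_w − 10·log₁₀(2π·r²).
2π·r² = 6801 m², 10·log₁₀ of that is 38.326 dB.
L_p = 93 − 38.326 = 54.67 dB.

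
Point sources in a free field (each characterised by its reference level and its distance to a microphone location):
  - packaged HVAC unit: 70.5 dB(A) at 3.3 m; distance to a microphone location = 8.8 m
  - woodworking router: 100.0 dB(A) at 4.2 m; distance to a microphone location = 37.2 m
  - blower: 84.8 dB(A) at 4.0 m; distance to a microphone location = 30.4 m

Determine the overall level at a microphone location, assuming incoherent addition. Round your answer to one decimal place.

Propagate each source to the receiver with L = L_ref − 20·log₁₀(r/r_ref), then add intensities.
packaged HVAC unit: 70.5 − 20·log₁₀(8.8/3.3) = 70.5 − 8.52 = 61.98 dB(A).
woodworking router: 100.0 − 20·log₁₀(37.2/4.2) = 100.0 − 18.95 = 81.05 dB(A).
blower: 84.8 − 20·log₁₀(30.4/4.0) = 84.8 − 17.62 = 67.18 dB(A).
Σ 10^(L/10) = 1.343e+08 → L_total = 10·log₁₀(1.343e+08) = 81.28 dB(A).

81.3 dB(A)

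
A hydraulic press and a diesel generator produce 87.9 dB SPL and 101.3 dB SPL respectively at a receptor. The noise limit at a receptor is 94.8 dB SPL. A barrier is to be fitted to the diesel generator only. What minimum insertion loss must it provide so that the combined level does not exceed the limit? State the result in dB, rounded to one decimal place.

7.5 dB

Everything except the diesel generator sums to 10^(87.9/10) = 6.166e+08 in linear terms, 87.90 dB SPL.
The limit corresponds to 10^(94.8/10) = 3.020e+09; subtracting the fixed part leaves 2.403e+09 for the diesel generator, i.e. 93.81 dB SPL.
So the diesel generator must be reduced from 101.3 to 93.81 dB SPL: IL = 7.49 dB.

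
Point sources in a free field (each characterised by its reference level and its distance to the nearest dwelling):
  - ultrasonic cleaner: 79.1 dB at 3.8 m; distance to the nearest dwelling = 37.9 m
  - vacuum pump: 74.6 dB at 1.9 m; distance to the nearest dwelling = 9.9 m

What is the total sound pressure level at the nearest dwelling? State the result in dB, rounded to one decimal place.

First find each source's level at the receiver (point-source: −20·log₁₀(r/r_ref)), then combine on an intensity basis.
ultrasonic cleaner: 79.1 − 20·log₁₀(37.9/3.8) = 79.1 − 19.98 = 59.12 dB.
vacuum pump: 74.6 − 20·log₁₀(9.9/1.9) = 74.6 − 14.34 = 60.26 dB.
Σ 10^(L/10) = 1.879e+06 → L_total = 10·log₁₀(1.879e+06) = 62.74 dB.

62.7 dB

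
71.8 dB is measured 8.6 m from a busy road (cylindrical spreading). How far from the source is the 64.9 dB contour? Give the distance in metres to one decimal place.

42.1 m

For a line source L₁ − L₂ = 10·log₁₀(r₂/r₁), so r₂ = r₁·10^((L₁−L₂)/10).
r₂ = 8.6·10^((71.8−64.9)/10) = 8.6·10^(6.9/10) = 42.12 m.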